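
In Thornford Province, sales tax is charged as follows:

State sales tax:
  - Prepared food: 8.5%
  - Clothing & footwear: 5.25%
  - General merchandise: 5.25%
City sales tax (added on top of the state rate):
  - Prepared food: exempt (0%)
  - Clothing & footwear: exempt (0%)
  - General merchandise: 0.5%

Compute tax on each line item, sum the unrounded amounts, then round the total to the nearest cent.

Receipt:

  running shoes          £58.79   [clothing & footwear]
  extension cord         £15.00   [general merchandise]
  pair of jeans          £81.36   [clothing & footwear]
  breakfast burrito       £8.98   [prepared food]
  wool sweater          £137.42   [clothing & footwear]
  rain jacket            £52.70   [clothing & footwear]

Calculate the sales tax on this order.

Running shoes £58.79: clothing & footwear → 5.25% + 0% city = 5.25% → £3.086475
Extension cord £15.00: general merchandise → 5.25% + 0.5% city = 5.75% → £0.8625
Pair of jeans £81.36: clothing & footwear → 5.25% + 0% city = 5.25% → £4.2714
Breakfast burrito £8.98: prepared food → 8.5% + 0% city = 8.5% → £0.7633
Wool sweater £137.42: clothing & footwear → 5.25% + 0% city = 5.25% → £7.21455
Rain jacket £52.70: clothing & footwear → 5.25% + 0% city = 5.25% → £2.76675
Unrounded tax sum = £18.964975 → £18.96

£18.96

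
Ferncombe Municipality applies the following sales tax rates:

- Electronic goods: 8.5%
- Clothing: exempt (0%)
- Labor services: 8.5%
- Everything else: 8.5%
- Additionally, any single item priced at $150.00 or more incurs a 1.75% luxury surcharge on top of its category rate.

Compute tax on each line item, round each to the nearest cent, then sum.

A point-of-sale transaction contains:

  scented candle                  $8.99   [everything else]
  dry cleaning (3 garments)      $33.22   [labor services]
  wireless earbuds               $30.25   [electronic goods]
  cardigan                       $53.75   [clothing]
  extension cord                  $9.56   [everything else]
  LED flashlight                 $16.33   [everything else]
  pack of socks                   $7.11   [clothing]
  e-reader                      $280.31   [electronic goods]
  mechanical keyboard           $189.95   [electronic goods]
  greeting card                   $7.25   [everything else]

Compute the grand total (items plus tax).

Scented candle $8.99: everything else → 8.5% → $0.76
Dry cleaning (3 garments) $33.22: labor services → 8.5% → $2.82
Wireless earbuds $30.25: electronic goods → 8.5% → $2.57
Cardigan $53.75: clothing → 0% → $0.00
Extension cord $9.56: everything else → 8.5% → $0.81
LED flashlight $16.33: everything else → 8.5% → $1.39
Pack of socks $7.11: clothing → 0% → $0.00
E-reader $280.31: electronic goods → 8.5% + 1.75% surcharge = 10.25% → $28.73
Mechanical keyboard $189.95: electronic goods → 8.5% + 1.75% surcharge = 10.25% → $19.47
Greeting card $7.25: everything else → 8.5% → $0.62
Subtotal = $636.72; tax = $57.17; total due = $693.89

$693.89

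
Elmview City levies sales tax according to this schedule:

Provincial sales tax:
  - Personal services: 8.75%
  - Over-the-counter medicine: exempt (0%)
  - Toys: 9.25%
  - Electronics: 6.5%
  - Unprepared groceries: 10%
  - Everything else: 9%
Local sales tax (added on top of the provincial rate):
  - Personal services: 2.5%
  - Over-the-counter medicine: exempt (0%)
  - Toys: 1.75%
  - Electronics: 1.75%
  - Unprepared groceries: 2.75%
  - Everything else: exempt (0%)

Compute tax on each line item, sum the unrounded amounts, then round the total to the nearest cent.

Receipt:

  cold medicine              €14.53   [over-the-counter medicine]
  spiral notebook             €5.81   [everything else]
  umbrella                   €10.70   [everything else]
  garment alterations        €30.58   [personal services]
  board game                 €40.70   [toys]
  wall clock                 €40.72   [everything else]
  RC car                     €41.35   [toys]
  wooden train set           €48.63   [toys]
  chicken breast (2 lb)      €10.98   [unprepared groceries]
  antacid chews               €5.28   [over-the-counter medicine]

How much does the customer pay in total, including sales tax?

€273.65

Cold medicine €14.53: over-the-counter medicine → 0% + 0% local = 0% → €0.00
Spiral notebook €5.81: everything else → 9% + 0% local = 9% → €0.5229
Umbrella €10.70: everything else → 9% + 0% local = 9% → €0.963
Garment alterations €30.58: personal services → 8.75% + 2.5% local = 11.25% → €3.44025
Board game €40.70: toys → 9.25% + 1.75% local = 11% → €4.477
Wall clock €40.72: everything else → 9% + 0% local = 9% → €3.6648
RC car €41.35: toys → 9.25% + 1.75% local = 11% → €4.5485
Wooden train set €48.63: toys → 9.25% + 1.75% local = 11% → €5.3493
Chicken breast (2 lb) €10.98: unprepared groceries → 10% + 2.75% local = 12.75% → €1.39995
Antacid chews €5.28: over-the-counter medicine → 0% + 0% local = 0% → €0.00
Subtotal = €249.28; unrounded tax = €24.3657 → €24.37; total due = €273.65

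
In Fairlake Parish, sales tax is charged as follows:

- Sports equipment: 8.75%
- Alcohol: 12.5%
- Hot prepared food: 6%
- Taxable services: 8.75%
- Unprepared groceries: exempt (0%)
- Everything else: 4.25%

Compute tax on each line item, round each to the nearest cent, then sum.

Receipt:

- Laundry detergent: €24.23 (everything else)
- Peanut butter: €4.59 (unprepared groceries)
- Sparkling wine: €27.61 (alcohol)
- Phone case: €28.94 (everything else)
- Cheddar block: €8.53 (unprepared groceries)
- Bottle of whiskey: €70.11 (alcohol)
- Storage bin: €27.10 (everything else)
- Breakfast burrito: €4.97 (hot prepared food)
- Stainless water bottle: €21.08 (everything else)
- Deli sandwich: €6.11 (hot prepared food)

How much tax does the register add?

Laundry detergent €24.23: everything else → 4.25% → €1.03
Peanut butter €4.59: unprepared groceries → 0% → €0.00
Sparkling wine €27.61: alcohol → 12.5% → €3.45
Phone case €28.94: everything else → 4.25% → €1.23
Cheddar block €8.53: unprepared groceries → 0% → €0.00
Bottle of whiskey €70.11: alcohol → 12.5% → €8.76
Storage bin €27.10: everything else → 4.25% → €1.15
Breakfast burrito €4.97: hot prepared food → 6% → €0.30
Stainless water bottle €21.08: everything else → 4.25% → €0.90
Deli sandwich €6.11: hot prepared food → 6% → €0.37
Total tax = €1.03 + €3.45 + €1.23 + €8.76 + €1.15 + €0.30 + €0.90 + €0.37 = €17.19

€17.19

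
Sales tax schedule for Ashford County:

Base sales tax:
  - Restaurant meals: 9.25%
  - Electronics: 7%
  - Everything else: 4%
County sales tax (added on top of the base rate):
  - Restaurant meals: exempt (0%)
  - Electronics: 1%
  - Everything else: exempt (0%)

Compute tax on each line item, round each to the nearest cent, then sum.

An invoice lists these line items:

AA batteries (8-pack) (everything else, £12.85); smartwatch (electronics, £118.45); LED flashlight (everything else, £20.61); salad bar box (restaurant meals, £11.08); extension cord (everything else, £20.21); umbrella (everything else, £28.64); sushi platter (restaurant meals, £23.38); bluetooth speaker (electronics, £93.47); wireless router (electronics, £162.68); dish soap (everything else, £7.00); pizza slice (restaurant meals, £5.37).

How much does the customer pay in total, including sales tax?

£540.96

AA batteries (8-pack) £12.85: everything else → 4% + 0% county = 4% → £0.51
Smartwatch £118.45: electronics → 7% + 1% county = 8% → £9.48
LED flashlight £20.61: everything else → 4% + 0% county = 4% → £0.82
Salad bar box £11.08: restaurant meals → 9.25% + 0% county = 9.25% → £1.02
Extension cord £20.21: everything else → 4% + 0% county = 4% → £0.81
Umbrella £28.64: everything else → 4% + 0% county = 4% → £1.15
Sushi platter £23.38: restaurant meals → 9.25% + 0% county = 9.25% → £2.16
Bluetooth speaker £93.47: electronics → 7% + 1% county = 8% → £7.48
Wireless router £162.68: electronics → 7% + 1% county = 8% → £13.01
Dish soap £7.00: everything else → 4% + 0% county = 4% → £0.28
Pizza slice £5.37: restaurant meals → 9.25% + 0% county = 9.25% → £0.50
Subtotal = £503.74; tax = £37.22; total due = £540.96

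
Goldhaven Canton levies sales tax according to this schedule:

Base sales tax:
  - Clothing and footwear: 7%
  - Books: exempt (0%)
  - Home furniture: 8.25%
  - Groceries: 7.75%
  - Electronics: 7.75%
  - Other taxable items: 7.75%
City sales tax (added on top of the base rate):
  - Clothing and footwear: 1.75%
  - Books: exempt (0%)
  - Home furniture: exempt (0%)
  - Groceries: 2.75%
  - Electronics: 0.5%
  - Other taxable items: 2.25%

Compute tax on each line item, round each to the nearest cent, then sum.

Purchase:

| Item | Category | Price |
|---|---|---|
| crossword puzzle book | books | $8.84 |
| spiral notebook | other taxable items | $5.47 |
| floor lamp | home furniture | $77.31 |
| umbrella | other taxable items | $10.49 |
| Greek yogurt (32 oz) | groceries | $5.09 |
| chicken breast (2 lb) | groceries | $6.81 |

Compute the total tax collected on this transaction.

$9.23

Crossword puzzle book $8.84: books → 0% + 0% city = 0% → $0.00
Spiral notebook $5.47: other taxable items → 7.75% + 2.25% city = 10% → $0.55
Floor lamp $77.31: home furniture → 8.25% + 0% city = 8.25% → $6.38
Umbrella $10.49: other taxable items → 7.75% + 2.25% city = 10% → $1.05
Greek yogurt (32 oz) $5.09: groceries → 7.75% + 2.75% city = 10.5% → $0.53
Chicken breast (2 lb) $6.81: groceries → 7.75% + 2.75% city = 10.5% → $0.72
Total tax = $0.55 + $6.38 + $1.05 + $0.53 + $0.72 = $9.23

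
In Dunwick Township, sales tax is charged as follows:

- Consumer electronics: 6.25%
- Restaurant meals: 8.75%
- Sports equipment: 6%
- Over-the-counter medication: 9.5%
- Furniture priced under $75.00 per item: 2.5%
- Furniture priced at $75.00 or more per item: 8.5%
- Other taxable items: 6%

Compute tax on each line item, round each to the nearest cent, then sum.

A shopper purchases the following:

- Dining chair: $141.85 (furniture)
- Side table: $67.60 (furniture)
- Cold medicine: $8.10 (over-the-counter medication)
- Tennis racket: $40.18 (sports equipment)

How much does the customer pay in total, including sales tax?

$274.66

Dining chair $141.85: furniture, $75.00 or more → 8.5% → $12.06
Side table $67.60: furniture, under $75.00 → 2.5% → $1.69
Cold medicine $8.10: over-the-counter medication → 9.5% → $0.77
Tennis racket $40.18: sports equipment → 6% → $2.41
Subtotal = $257.73; tax = $16.93; total due = $274.66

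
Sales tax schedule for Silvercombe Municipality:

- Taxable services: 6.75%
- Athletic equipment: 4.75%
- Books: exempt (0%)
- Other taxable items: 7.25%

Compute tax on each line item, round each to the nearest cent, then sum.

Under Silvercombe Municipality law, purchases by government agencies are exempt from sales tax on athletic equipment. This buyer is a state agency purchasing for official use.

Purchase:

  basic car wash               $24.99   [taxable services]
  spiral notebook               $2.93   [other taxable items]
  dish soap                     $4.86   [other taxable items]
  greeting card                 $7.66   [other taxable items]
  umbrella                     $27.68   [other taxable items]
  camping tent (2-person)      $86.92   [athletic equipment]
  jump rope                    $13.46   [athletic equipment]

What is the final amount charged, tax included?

Basic car wash $24.99: taxable services → 6.75% → $1.69
Spiral notebook $2.93: other taxable items → 7.25% → $0.21
Dish soap $4.86: other taxable items → 7.25% → $0.35
Greeting card $7.66: other taxable items → 7.25% → $0.56
Umbrella $27.68: other taxable items → 7.25% → $2.01
Camping tent (2-person) $86.92: athletic equipment, buyer-exempt → 0% → $0.00
Jump rope $13.46: athletic equipment, buyer-exempt → 0% → $0.00
Subtotal = $168.50; tax = $4.82; total due = $173.32

$173.32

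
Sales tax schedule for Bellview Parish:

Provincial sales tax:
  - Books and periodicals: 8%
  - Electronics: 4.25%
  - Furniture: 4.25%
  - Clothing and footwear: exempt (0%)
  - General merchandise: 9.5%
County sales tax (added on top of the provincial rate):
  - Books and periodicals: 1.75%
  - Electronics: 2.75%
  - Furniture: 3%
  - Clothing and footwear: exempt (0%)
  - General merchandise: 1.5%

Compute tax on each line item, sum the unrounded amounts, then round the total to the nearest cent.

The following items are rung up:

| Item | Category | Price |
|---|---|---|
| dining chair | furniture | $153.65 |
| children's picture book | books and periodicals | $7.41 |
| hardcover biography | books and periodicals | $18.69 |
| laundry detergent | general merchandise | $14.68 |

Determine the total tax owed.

$15.30

Dining chair $153.65: furniture → 4.25% + 3% county = 7.25% → $11.139625
Children's picture book $7.41: books and periodicals → 8% + 1.75% county = 9.75% → $0.722475
Hardcover biography $18.69: books and periodicals → 8% + 1.75% county = 9.75% → $1.822275
Laundry detergent $14.68: general merchandise → 9.5% + 1.5% county = 11% → $1.6148
Unrounded tax sum = $15.299175 → $15.30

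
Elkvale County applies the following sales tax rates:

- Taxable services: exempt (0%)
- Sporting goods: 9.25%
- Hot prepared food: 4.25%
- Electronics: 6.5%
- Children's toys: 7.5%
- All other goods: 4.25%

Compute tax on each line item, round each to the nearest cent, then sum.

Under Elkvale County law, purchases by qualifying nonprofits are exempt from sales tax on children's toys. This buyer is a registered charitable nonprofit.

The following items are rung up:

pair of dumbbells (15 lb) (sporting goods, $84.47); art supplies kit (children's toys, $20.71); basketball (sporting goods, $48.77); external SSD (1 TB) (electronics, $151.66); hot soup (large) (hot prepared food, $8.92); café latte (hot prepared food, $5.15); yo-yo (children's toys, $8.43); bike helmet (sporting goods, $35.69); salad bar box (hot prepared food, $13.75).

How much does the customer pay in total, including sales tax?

$404.21

Pair of dumbbells (15 lb) $84.47: sporting goods → 9.25% → $7.81
Art supplies kit $20.71: children's toys, buyer-exempt → 0% → $0.00
Basketball $48.77: sporting goods → 9.25% → $4.51
External SSD (1 TB) $151.66: electronics → 6.5% → $9.86
Hot soup (large) $8.92: hot prepared food → 4.25% → $0.38
Café latte $5.15: hot prepared food → 4.25% → $0.22
Yo-yo $8.43: children's toys, buyer-exempt → 0% → $0.00
Bike helmet $35.69: sporting goods → 9.25% → $3.30
Salad bar box $13.75: hot prepared food → 4.25% → $0.58
Subtotal = $377.55; tax = $26.66; total due = $404.21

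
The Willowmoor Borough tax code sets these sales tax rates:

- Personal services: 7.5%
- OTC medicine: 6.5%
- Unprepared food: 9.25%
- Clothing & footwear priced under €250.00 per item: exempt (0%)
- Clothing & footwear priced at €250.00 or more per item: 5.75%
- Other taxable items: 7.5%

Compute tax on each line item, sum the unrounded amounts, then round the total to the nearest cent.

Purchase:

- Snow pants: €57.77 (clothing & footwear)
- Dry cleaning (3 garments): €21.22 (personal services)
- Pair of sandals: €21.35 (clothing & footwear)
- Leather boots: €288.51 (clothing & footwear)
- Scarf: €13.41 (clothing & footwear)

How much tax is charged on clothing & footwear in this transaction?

Snow pants €57.77: clothing & footwear, under €250.00 → 0% → €0.00
Pair of sandals €21.35: clothing & footwear, under €250.00 → 0% → €0.00
Leather boots €288.51: clothing & footwear, €250.00 or more → 5.75% → €16.589325
Scarf €13.41: clothing & footwear, under €250.00 → 0% → €0.00
Tax on clothing & footwear: unrounded sum = €16.589325 → €16.59

€16.59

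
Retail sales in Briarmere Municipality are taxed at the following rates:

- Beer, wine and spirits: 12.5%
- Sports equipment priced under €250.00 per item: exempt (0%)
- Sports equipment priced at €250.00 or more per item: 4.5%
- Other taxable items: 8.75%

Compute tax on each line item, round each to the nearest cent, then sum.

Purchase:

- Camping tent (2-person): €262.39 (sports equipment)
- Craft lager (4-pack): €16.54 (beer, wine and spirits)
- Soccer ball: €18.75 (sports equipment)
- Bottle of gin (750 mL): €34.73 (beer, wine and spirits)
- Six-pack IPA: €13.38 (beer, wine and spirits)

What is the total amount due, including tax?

€365.68

Camping tent (2-person) €262.39: sports equipment, €250.00 or more → 4.5% → €11.81
Craft lager (4-pack) €16.54: beer, wine and spirits → 12.5% → €2.07
Soccer ball €18.75: sports equipment, under €250.00 → 0% → €0.00
Bottle of gin (750 mL) €34.73: beer, wine and spirits → 12.5% → €4.34
Six-pack IPA €13.38: beer, wine and spirits → 12.5% → €1.67
Subtotal = €345.79; tax = €19.89; total due = €365.68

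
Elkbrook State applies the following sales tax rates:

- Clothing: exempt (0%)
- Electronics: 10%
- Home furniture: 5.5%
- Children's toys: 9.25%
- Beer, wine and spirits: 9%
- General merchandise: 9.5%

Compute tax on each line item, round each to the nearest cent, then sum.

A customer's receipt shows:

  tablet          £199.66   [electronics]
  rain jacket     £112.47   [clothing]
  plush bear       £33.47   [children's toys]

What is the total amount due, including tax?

Tablet £199.66: electronics → 10% → £19.97
Rain jacket £112.47: clothing → 0% → £0.00
Plush bear £33.47: children's toys → 9.25% → £3.10
Subtotal = £345.60; tax = £23.07; total due = £368.67

£368.67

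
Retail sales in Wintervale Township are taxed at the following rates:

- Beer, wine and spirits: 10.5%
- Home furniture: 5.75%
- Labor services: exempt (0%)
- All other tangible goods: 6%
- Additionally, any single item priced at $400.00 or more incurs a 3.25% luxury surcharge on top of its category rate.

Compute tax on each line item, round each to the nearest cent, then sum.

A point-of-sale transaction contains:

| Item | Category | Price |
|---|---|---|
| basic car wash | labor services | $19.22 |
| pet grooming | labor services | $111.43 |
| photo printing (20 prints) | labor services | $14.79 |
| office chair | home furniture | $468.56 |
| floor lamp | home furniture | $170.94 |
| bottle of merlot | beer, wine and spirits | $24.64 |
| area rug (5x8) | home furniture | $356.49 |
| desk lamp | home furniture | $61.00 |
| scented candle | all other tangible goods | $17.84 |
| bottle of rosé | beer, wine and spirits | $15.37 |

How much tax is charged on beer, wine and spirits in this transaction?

Bottle of merlot $24.64: beer, wine and spirits → 10.5% → $2.59
Bottle of rosé $15.37: beer, wine and spirits → 10.5% → $1.61
Tax on beer, wine and spirits = $2.59 + $1.61 = $4.20

$4.20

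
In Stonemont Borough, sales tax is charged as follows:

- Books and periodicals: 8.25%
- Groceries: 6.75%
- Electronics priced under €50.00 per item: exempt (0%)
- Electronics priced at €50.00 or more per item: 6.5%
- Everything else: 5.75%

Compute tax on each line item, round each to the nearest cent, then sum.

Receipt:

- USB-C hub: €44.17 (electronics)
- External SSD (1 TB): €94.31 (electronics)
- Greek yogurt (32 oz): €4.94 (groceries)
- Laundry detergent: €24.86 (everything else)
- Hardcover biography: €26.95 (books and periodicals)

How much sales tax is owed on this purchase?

USB-C hub €44.17: electronics, under €50.00 → 0% → €0.00
External SSD (1 TB) €94.31: electronics, €50.00 or more → 6.5% → €6.13
Greek yogurt (32 oz) €4.94: groceries → 6.75% → €0.33
Laundry detergent €24.86: everything else → 5.75% → €1.43
Hardcover biography €26.95: books and periodicals → 8.25% → €2.22
Total tax = €6.13 + €0.33 + €1.43 + €2.22 = €10.11

€10.11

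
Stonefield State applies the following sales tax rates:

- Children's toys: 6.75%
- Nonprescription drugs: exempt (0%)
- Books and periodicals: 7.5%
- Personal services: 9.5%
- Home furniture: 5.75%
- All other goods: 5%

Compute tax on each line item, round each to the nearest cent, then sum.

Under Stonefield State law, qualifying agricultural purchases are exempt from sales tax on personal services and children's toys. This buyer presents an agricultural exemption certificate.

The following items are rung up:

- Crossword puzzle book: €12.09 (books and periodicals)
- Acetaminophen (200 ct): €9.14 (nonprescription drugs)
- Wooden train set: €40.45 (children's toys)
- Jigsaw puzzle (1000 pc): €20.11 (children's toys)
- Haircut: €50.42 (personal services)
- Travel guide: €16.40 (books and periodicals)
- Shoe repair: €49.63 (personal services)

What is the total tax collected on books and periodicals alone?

Crossword puzzle book €12.09: books and periodicals → 7.5% → €0.91
Travel guide €16.40: books and periodicals → 7.5% → €1.23
Tax on books and periodicals = €0.91 + €1.23 = €2.14

€2.14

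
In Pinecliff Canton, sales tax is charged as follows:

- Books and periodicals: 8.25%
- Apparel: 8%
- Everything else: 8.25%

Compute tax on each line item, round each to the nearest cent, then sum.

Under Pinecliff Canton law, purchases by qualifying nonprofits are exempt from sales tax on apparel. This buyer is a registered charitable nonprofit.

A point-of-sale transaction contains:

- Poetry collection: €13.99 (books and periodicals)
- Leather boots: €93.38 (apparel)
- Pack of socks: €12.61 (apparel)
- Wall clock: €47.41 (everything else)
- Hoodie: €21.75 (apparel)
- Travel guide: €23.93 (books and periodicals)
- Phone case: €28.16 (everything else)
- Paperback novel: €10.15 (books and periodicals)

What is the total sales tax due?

Poetry collection €13.99: books and periodicals → 8.25% → €1.15
Leather boots €93.38: apparel, buyer-exempt → 0% → €0.00
Pack of socks €12.61: apparel, buyer-exempt → 0% → €0.00
Wall clock €47.41: everything else → 8.25% → €3.91
Hoodie €21.75: apparel, buyer-exempt → 0% → €0.00
Travel guide €23.93: books and periodicals → 8.25% → €1.97
Phone case €28.16: everything else → 8.25% → €2.32
Paperback novel €10.15: books and periodicals → 8.25% → €0.84
Total tax = €1.15 + €3.91 + €1.97 + €2.32 + €0.84 = €10.19

€10.19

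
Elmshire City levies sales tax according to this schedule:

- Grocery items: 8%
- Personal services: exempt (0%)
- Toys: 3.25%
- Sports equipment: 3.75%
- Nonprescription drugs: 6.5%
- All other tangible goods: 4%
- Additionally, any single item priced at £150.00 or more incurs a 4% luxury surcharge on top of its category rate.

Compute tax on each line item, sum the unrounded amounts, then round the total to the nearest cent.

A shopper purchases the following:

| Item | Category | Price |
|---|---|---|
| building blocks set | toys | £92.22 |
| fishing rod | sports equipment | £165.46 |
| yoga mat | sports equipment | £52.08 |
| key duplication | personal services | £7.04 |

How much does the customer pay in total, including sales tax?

£334.57

Building blocks set £92.22: toys → 3.25% → £2.99715
Fishing rod £165.46: sports equipment → 3.75% + 4% surcharge = 7.75% → £12.82315
Yoga mat £52.08: sports equipment → 3.75% → £1.953
Key duplication £7.04: personal services → 0% → £0.00
Subtotal = £316.80; unrounded tax = £17.7733 → £17.77; total due = £334.57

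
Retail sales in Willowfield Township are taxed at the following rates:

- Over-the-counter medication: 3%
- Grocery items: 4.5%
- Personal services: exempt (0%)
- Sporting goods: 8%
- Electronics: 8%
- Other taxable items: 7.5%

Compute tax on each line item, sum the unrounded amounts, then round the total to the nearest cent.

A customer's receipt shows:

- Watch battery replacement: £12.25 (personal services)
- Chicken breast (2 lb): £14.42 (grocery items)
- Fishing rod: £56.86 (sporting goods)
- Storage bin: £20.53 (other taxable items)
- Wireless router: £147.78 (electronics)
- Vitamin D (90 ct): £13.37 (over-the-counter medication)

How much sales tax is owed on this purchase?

Watch battery replacement £12.25: personal services → 0% → £0.00
Chicken breast (2 lb) £14.42: grocery items → 4.5% → £0.6489
Fishing rod £56.86: sporting goods → 8% → £4.5488
Storage bin £20.53: other taxable items → 7.5% → £1.53975
Wireless router £147.78: electronics → 8% → £11.8224
Vitamin D (90 ct) £13.37: over-the-counter medication → 3% → £0.4011
Unrounded tax sum = £18.96095 → £18.96

£18.96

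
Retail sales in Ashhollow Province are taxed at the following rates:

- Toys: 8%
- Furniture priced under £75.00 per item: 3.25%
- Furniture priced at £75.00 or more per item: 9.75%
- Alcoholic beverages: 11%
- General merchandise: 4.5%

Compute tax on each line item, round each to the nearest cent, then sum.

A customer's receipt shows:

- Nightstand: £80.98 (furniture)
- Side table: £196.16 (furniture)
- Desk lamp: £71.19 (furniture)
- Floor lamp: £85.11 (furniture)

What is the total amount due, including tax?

Nightstand £80.98: furniture, £75.00 or more → 9.75% → £7.90
Side table £196.16: furniture, £75.00 or more → 9.75% → £19.13
Desk lamp £71.19: furniture, under £75.00 → 3.25% → £2.31
Floor lamp £85.11: furniture, £75.00 or more → 9.75% → £8.30
Subtotal = £433.44; tax = £37.64; total due = £471.08

£471.08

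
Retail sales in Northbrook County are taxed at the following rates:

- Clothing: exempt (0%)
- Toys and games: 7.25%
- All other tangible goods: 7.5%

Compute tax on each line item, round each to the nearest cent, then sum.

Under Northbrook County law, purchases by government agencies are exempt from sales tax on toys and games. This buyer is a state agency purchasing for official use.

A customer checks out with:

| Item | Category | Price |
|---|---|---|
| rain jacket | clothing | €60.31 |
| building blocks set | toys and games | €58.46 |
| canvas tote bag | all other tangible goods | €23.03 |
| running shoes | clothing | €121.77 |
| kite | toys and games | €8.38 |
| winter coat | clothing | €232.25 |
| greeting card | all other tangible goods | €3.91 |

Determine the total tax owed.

Rain jacket €60.31: clothing → 0% → €0.00
Building blocks set €58.46: toys and games, buyer-exempt → 0% → €0.00
Canvas tote bag €23.03: all other tangible goods → 7.5% → €1.73
Running shoes €121.77: clothing → 0% → €0.00
Kite €8.38: toys and games, buyer-exempt → 0% → €0.00
Winter coat €232.25: clothing → 0% → €0.00
Greeting card €3.91: all other tangible goods → 7.5% → €0.29
Total tax = €1.73 + €0.29 = €2.02

€2.02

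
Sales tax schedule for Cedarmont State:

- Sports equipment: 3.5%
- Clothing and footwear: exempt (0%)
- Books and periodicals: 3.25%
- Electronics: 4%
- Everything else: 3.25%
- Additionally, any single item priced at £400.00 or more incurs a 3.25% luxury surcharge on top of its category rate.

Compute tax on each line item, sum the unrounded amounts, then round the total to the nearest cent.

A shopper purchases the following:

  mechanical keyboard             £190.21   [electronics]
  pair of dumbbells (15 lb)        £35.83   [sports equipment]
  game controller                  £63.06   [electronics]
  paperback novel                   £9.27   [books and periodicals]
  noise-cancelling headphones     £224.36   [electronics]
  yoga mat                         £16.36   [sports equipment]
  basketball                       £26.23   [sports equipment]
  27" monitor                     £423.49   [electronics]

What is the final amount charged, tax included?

£1041.66

Mechanical keyboard £190.21: electronics → 4% → £7.6084
Pair of dumbbells (15 lb) £35.83: sports equipment → 3.5% → £1.25405
Game controller £63.06: electronics → 4% → £2.5224
Paperback novel £9.27: books and periodicals → 3.25% → £0.301275
Noise-cancelling headphones £224.36: electronics → 4% → £8.9744
Yoga mat £16.36: sports equipment → 3.5% → £0.5726
Basketball £26.23: sports equipment → 3.5% → £0.91805
27" monitor £423.49: electronics → 4% + 3.25% surcharge = 7.25% → £30.703025
Subtotal = £988.81; unrounded tax = £52.8542 → £52.85; total due = £1041.66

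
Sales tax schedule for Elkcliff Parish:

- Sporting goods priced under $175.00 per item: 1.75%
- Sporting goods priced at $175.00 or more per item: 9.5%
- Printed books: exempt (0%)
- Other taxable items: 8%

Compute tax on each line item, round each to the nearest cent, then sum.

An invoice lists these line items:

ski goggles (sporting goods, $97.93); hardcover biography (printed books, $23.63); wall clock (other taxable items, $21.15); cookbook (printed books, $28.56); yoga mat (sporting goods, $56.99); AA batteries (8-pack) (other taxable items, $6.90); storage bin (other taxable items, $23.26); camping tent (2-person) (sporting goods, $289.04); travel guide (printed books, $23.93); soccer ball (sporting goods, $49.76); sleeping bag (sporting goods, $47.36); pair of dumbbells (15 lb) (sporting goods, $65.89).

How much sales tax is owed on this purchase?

$37.12

Ski goggles $97.93: sporting goods, under $175.00 → 1.75% → $1.71
Hardcover biography $23.63: printed books → 0% → $0.00
Wall clock $21.15: other taxable items → 8% → $1.69
Cookbook $28.56: printed books → 0% → $0.00
Yoga mat $56.99: sporting goods, under $175.00 → 1.75% → $1.00
AA batteries (8-pack) $6.90: other taxable items → 8% → $0.55
Storage bin $23.26: other taxable items → 8% → $1.86
Camping tent (2-person) $289.04: sporting goods, $175.00 or more → 9.5% → $27.46
Travel guide $23.93: printed books → 0% → $0.00
Soccer ball $49.76: sporting goods, under $175.00 → 1.75% → $0.87
Sleeping bag $47.36: sporting goods, under $175.00 → 1.75% → $0.83
Pair of dumbbells (15 lb) $65.89: sporting goods, under $175.00 → 1.75% → $1.15
Total tax = $1.71 + $1.69 + $1.00 + $0.55 + $1.86 + $27.46 + $0.87 + $0.83 + $1.15 = $37.12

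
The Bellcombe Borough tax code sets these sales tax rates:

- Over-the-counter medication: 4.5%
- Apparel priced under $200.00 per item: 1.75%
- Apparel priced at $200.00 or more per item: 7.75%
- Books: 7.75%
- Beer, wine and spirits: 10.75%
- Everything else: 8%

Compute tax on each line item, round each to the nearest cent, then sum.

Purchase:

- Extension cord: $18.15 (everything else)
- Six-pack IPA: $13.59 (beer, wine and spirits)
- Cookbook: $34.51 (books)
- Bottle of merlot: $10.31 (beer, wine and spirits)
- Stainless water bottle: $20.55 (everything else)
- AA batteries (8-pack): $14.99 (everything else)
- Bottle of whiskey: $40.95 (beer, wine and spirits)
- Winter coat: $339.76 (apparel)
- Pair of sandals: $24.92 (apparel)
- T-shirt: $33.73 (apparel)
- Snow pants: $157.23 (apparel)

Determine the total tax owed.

$44.04

Extension cord $18.15: everything else → 8% → $1.45
Six-pack IPA $13.59: beer, wine and spirits → 10.75% → $1.46
Cookbook $34.51: books → 7.75% → $2.67
Bottle of merlot $10.31: beer, wine and spirits → 10.75% → $1.11
Stainless water bottle $20.55: everything else → 8% → $1.64
AA batteries (8-pack) $14.99: everything else → 8% → $1.20
Bottle of whiskey $40.95: beer, wine and spirits → 10.75% → $4.40
Winter coat $339.76: apparel, $200.00 or more → 7.75% → $26.33
Pair of sandals $24.92: apparel, under $200.00 → 1.75% → $0.44
T-shirt $33.73: apparel, under $200.00 → 1.75% → $0.59
Snow pants $157.23: apparel, under $200.00 → 1.75% → $2.75
Total tax = $1.45 + $1.46 + $2.67 + $1.11 + $1.64 + $1.20 + $4.40 + $26.33 + $0.44 + $0.59 + $2.75 = $44.04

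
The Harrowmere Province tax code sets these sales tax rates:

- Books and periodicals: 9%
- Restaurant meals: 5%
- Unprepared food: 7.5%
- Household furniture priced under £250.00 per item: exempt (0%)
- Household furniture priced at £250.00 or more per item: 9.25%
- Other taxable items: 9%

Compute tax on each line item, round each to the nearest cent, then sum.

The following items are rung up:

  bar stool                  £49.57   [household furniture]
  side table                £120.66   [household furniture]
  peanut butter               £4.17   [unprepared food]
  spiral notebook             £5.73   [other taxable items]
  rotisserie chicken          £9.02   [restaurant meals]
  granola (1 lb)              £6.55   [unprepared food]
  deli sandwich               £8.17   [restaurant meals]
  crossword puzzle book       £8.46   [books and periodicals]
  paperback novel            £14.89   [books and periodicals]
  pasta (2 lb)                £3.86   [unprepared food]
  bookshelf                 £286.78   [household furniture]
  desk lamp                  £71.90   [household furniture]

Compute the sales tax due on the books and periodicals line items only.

£2.10

Crossword puzzle book £8.46: books and periodicals → 9% → £0.76
Paperback novel £14.89: books and periodicals → 9% → £1.34
Tax on books and periodicals = £0.76 + £1.34 = £2.10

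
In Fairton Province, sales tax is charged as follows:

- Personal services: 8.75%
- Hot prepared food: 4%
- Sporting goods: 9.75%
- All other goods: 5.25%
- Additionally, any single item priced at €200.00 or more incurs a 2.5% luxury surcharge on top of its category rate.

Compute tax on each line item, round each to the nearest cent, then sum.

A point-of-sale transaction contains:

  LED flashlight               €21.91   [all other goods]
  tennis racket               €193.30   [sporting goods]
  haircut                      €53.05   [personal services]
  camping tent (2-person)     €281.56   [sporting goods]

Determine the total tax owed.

LED flashlight €21.91: all other goods → 5.25% → €1.15
Tennis racket €193.30: sporting goods → 9.75% → €18.85
Haircut €53.05: personal services → 8.75% → €4.64
Camping tent (2-person) €281.56: sporting goods → 9.75% + 2.5% surcharge = 12.25% → €34.49
Total tax = €1.15 + €18.85 + €4.64 + €34.49 = €59.13

€59.13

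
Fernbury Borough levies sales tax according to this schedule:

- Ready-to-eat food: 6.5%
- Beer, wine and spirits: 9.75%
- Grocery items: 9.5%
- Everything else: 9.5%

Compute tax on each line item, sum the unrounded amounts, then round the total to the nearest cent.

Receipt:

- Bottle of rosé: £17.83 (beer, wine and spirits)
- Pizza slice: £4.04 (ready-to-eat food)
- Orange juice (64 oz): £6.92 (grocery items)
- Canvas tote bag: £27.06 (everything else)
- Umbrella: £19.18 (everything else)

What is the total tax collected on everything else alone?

£4.39

Canvas tote bag £27.06: everything else → 9.5% → £2.5707
Umbrella £19.18: everything else → 9.5% → £1.8221
Tax on everything else: unrounded sum = £4.3928 → £4.39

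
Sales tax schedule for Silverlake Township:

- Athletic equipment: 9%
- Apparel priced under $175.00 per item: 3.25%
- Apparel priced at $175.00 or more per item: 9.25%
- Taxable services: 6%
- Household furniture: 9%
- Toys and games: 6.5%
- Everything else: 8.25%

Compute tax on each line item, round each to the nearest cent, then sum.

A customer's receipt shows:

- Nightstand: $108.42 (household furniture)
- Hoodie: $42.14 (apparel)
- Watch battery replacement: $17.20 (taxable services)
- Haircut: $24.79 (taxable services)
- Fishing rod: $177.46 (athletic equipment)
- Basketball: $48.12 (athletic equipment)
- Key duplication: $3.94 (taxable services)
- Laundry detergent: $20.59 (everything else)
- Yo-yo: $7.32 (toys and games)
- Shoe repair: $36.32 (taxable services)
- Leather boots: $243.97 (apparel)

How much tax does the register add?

$61.12

Nightstand $108.42: household furniture → 9% → $9.76
Hoodie $42.14: apparel, under $175.00 → 3.25% → $1.37
Watch battery replacement $17.20: taxable services → 6% → $1.03
Haircut $24.79: taxable services → 6% → $1.49
Fishing rod $177.46: athletic equipment → 9% → $15.97
Basketball $48.12: athletic equipment → 9% → $4.33
Key duplication $3.94: taxable services → 6% → $0.24
Laundry detergent $20.59: everything else → 8.25% → $1.70
Yo-yo $7.32: toys and games → 6.5% → $0.48
Shoe repair $36.32: taxable services → 6% → $2.18
Leather boots $243.97: apparel, $175.00 or more → 9.25% → $22.57
Total tax = $9.76 + $1.37 + $1.03 + $1.49 + $15.97 + $4.33 + $0.24 + $1.70 + $0.48 + $2.18 + $22.57 = $61.12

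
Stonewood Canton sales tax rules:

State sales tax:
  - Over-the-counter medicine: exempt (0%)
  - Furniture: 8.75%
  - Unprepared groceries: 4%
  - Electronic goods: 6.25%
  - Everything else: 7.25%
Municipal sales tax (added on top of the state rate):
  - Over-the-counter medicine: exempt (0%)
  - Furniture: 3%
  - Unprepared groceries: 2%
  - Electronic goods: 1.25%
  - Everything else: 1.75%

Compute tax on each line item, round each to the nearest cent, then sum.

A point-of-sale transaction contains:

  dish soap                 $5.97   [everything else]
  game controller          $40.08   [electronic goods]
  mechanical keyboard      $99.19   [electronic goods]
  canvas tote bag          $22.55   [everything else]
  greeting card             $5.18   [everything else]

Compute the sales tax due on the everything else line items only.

Dish soap $5.97: everything else → 7.25% + 1.75% municipal = 9% → $0.54
Canvas tote bag $22.55: everything else → 7.25% + 1.75% municipal = 9% → $2.03
Greeting card $5.18: everything else → 7.25% + 1.75% municipal = 9% → $0.47
Tax on everything else = $0.54 + $2.03 + $0.47 = $3.04

$3.04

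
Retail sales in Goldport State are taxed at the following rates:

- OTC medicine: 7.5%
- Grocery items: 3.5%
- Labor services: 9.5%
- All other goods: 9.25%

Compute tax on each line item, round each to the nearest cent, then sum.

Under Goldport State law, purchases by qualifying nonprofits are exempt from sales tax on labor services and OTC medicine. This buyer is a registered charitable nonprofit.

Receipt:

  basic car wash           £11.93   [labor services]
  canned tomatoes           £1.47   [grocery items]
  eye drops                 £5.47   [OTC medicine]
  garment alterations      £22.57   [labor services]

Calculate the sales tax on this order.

Basic car wash £11.93: labor services, buyer-exempt → 0% → £0.00
Canned tomatoes £1.47: grocery items → 3.5% → £0.05
Eye drops £5.47: OTC medicine, buyer-exempt → 0% → £0.00
Garment alterations £22.57: labor services, buyer-exempt → 0% → £0.00
Total tax = £0.05

£0.05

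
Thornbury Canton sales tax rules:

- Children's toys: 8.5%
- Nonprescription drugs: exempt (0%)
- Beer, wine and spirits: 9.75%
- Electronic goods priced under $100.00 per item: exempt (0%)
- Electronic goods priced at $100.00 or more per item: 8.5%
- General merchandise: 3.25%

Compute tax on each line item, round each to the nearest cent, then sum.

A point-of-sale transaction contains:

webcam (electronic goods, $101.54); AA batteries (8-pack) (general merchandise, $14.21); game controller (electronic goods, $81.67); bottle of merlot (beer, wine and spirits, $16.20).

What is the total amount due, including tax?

$224.29

Webcam $101.54: electronic goods, $100.00 or more → 8.5% → $8.63
AA batteries (8-pack) $14.21: general merchandise → 3.25% → $0.46
Game controller $81.67: electronic goods, under $100.00 → 0% → $0.00
Bottle of merlot $16.20: beer, wine and spirits → 9.75% → $1.58
Subtotal = $213.62; tax = $10.67; total due = $224.29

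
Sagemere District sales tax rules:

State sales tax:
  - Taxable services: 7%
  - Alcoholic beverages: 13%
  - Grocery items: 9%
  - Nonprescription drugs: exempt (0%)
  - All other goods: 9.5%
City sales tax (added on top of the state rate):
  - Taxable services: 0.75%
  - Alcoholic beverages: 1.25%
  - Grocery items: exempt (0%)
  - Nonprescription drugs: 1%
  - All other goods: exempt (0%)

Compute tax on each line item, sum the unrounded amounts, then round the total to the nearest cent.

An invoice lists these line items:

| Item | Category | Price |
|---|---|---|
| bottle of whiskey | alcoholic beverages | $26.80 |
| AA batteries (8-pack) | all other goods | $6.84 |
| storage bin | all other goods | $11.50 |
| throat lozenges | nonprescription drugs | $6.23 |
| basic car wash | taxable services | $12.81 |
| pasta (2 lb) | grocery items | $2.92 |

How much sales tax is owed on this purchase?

Bottle of whiskey $26.80: alcoholic beverages → 13% + 1.25% city = 14.25% → $3.819
AA batteries (8-pack) $6.84: all other goods → 9.5% + 0% city = 9.5% → $0.6498
Storage bin $11.50: all other goods → 9.5% + 0% city = 9.5% → $1.0925
Throat lozenges $6.23: nonprescription drugs → 0% + 1% city = 1% → $0.0623
Basic car wash $12.81: taxable services → 7% + 0.75% city = 7.75% → $0.992775
Pasta (2 lb) $2.92: grocery items → 9% + 0% city = 9% → $0.2628
Unrounded tax sum = $6.879175 → $6.88

$6.88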